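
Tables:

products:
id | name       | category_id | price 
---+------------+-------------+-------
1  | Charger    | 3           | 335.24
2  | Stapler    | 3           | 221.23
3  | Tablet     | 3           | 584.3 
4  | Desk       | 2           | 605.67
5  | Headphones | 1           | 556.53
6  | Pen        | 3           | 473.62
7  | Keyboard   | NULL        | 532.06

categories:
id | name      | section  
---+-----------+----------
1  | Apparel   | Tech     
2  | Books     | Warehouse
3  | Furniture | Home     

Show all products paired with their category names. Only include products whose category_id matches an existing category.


INNER JOIN keeps only products rows whose category_id matches an id in categories. Walk through each product:
  - product 1 (Charger): category_id=3 -> matches Furniture
  - product 2 (Stapler): category_id=3 -> matches Furniture
  - product 3 (Tablet): category_id=3 -> matches Furniture
  - product 4 (Desk): category_id=2 -> matches Books
  - product 5 (Headphones): category_id=1 -> matches Apparel
  - product 6 (Pen): category_id=3 -> matches Furniture
  - product 7 (Keyboard): category_id=NULL, no match -> dropped
So 1 of 7 rows is dropped.

SQL:
SELECT a.name, b.name AS category
FROM products a
INNER JOIN categories b ON a.category_id = b.id

Result:
name       | category 
-----------+----------
Charger    | Furniture
Stapler    | Furniture
Tablet     | Furniture
Desk       | Books    
Headphones | Apparel  
Pen        | Furniture


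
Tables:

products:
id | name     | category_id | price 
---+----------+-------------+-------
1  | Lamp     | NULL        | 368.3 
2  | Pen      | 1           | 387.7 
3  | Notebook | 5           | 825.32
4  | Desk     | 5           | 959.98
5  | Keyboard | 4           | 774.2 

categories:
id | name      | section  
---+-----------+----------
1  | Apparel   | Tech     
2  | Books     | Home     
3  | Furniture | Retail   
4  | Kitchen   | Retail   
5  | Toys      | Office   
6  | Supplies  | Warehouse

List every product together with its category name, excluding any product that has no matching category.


INNER JOIN keeps only products rows whose category_id matches an id in categories. Walk through each product:
  - product 1 (Lamp): category_id=NULL, no match -> dropped
  - product 2 (Pen): category_id=1 -> matches Apparel
  - product 3 (Notebook): category_id=5 -> matches Toys
  - product 4 (Desk): category_id=5 -> matches Toys
  - product 5 (Keyboard): category_id=4 -> matches Kitchen
So 1 of 5 rows is dropped.

SQL:
SELECT a.name, b.name AS category
FROM products a
INNER JOIN categories b ON a.category_id = b.id

Result:
name     | category
---------+---------
Pen      | Apparel 
Notebook | Toys    
Desk     | Toys    
Keyboard | Kitchen 


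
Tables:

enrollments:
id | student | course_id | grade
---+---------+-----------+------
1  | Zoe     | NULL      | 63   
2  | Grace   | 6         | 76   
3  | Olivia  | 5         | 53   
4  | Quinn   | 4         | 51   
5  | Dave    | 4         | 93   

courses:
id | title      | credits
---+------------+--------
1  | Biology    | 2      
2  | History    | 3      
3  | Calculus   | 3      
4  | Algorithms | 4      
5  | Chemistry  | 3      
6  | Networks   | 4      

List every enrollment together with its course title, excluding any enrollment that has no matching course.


INNER JOIN keeps only enrollments rows whose course_id matches an id in courses. Walk through each enrollment:
  - enrollment 1 (Zoe): course_id=NULL, no match -> dropped
  - enrollment 2 (Grace): course_id=6 -> matches Networks
  - enrollment 3 (Olivia): course_id=5 -> matches Chemistry
  - enrollment 4 (Quinn): course_id=4 -> matches Algorithms
  - enrollment 5 (Dave): course_id=4 -> matches Algorithms
So 1 of 5 rows is dropped.

SQL:
SELECT a.student, b.title AS course
FROM enrollments a
INNER JOIN courses b ON a.course_id = b.id

Result:
student | course    
--------+-----------
Grace   | Networks  
Olivia  | Chemistry 
Quinn   | Algorithms
Dave    | Algorithms


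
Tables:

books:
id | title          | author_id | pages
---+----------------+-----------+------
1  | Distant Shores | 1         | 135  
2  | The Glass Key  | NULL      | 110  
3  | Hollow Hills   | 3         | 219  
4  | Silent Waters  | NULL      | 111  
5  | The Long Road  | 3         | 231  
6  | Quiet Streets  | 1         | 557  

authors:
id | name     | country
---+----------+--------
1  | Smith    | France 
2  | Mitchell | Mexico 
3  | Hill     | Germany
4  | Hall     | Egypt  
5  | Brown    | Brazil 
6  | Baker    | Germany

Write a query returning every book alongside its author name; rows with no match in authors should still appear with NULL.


LEFT JOIN keeps every row from books (the left table); where author_id has no match in authors, the author columns become NULL. Walk through each book:
  - book 1 (Distant Shores): author_id=1 -> matches Smith
  - book 2 (The Glass Key): author_id=NULL, no match -> kept with NULL
  - book 3 (Hollow Hills): author_id=3 -> matches Hill
  - book 4 (Silent Waters): author_id=NULL, no match -> kept with NULL
  - book 5 (The Long Road): author_id=3 -> matches Hill
  - book 6 (Quiet Streets): author_id=1 -> matches Smith
All 6 rows appear; 2 have NULL author.

SQL:
SELECT a.title, b.name AS author
FROM books a
LEFT JOIN authors b ON a.author_id = b.id

Result:
title          | author
---------------+-------
Distant Shores | Smith 
The Glass Key  | NULL  
Hollow Hills   | Hill  
Silent Waters  | NULL  
The Long Road  | Hill  
Quiet Streets  | Smith 


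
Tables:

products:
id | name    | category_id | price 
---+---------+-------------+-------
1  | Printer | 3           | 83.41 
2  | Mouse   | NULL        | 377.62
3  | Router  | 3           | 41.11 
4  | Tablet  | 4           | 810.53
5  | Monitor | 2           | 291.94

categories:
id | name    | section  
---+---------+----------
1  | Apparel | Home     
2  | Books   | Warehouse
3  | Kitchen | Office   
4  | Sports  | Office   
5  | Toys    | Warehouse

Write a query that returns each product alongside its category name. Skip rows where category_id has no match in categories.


INNER JOIN keeps only products rows whose category_id matches an id in categories. Walk through each product:
  - product 1 (Printer): category_id=3 -> matches Kitchen
  - product 2 (Mouse): category_id=NULL, no match -> dropped
  - product 3 (Router): category_id=3 -> matches Kitchen
  - product 4 (Tablet): category_id=4 -> matches Sports
  - product 5 (Monitor): category_id=2 -> matches Books
So 1 of 5 rows is dropped.

SQL:
SELECT a.name, b.name AS category
FROM products a
INNER JOIN categories b ON a.category_id = b.id

Result:
name    | category
--------+---------
Printer | Kitchen 
Router  | Kitchen 
Tablet  | Sports  
Monitor | Books   


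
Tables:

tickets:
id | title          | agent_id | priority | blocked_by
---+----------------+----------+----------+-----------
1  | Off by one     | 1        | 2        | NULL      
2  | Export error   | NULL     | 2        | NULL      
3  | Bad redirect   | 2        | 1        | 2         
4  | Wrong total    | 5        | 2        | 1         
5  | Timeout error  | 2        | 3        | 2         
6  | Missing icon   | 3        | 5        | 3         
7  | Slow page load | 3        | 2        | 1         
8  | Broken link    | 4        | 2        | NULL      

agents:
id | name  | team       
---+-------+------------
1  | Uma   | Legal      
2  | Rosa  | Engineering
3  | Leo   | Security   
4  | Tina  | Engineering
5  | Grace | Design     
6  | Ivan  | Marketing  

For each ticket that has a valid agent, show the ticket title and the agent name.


INNER JOIN keeps only tickets rows whose agent_id matches an id in agents. Walk through each ticket:
  - ticket 1 (Off by one): agent_id=1 -> matches Uma
  - ticket 2 (Export error): agent_id=NULL, no match -> dropped
  - ticket 3 (Bad redirect): agent_id=2 -> matches Rosa
  - ticket 4 (Wrong total): agent_id=5 -> matches Grace
  - ticket 5 (Timeout error): agent_id=2 -> matches Rosa
  - ticket 6 (Missing icon): agent_id=3 -> matches Leo
  - ticket 7 (Slow page load): agent_id=3 -> matches Leo
  - ticket 8 (Broken link): agent_id=4 -> matches Tina
So 1 of 8 rows is dropped.

SQL:
SELECT a.title, b.name AS agent
FROM tickets a
INNER JOIN agents b ON a.agent_id = b.id

Result:
title          | agent
---------------+------
Off by one     | Uma  
Bad redirect   | Rosa 
Wrong total    | Grace
Timeout error  | Rosa 
Missing icon   | Leo  
Slow page load | Leo  
Broken link    | Tina 


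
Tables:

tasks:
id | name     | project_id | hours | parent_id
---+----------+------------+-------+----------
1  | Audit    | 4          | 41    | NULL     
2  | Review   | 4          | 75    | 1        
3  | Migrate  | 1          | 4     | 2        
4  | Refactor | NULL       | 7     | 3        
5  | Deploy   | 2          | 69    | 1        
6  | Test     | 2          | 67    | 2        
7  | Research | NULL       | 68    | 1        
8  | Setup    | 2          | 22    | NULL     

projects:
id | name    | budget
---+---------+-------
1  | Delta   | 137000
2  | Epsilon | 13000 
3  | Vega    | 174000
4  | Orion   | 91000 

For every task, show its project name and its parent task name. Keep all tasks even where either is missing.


Two LEFT JOINs from the same base table tasks: one to projects via project_id, one to tasks itself via parent_id. Both are LEFT so every task is preserved.
Match against projects:
  - task 1 (Audit): project_id=4 -> matches Orion
  - task 2 (Review): project_id=4 -> matches Orion
  - task 3 (Migrate): project_id=1 -> matches Delta
  - task 4 (Refactor): project_id=NULL, no match -> kept with NULL
  - task 5 (Deploy): project_id=2 -> matches Epsilon
  - task 6 (Test): project_id=2 -> matches Epsilon
  - task 7 (Research): project_id=NULL, no match -> kept with NULL
  - task 8 (Setup): project_id=2 -> matches Epsilon
Match against tasks (self):
  - task 1 (Audit): parent_id=NULL -> NULL
  - task 2 (Review): parent_id=1 -> Audit
  - task 3 (Migrate): parent_id=2 -> Review
  - task 4 (Refactor): parent_id=3 -> Migrate
  - task 5 (Deploy): parent_id=1 -> Audit
  - task 6 (Test): parent_id=2 -> Review
  - task 7 (Research): parent_id=1 -> Audit
  - task 8 (Setup): parent_id=NULL -> NULL

SQL:
SELECT a.name, b.name AS project, c.name AS parent
FROM tasks a
LEFT JOIN projects b ON a.project_id = b.id
LEFT JOIN tasks c ON a.parent_id = c.id

Result:
name     | project | parent 
---------+---------+--------
Audit    | Orion   | NULL   
Review   | Orion   | Audit  
Migrate  | Delta   | Review 
Refactor | NULL    | Migrate
Deploy   | Epsilon | Audit  
Test     | Epsilon | Review 
Research | NULL    | Audit  
Setup    | Epsilon | NULL   


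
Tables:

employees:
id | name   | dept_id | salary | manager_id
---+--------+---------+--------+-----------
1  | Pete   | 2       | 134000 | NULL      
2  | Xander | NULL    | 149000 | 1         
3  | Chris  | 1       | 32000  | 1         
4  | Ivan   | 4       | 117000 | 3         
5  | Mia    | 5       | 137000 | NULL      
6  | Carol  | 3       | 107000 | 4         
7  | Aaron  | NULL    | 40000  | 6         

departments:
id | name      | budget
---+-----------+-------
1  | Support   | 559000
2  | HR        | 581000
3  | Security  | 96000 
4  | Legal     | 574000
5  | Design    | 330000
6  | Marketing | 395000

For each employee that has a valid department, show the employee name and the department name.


INNER JOIN keeps only employees rows whose dept_id matches an id in departments. Walk through each employee:
  - employee 1 (Pete): dept_id=2 -> matches HR
  - employee 2 (Xander): dept_id=NULL, no match -> dropped
  - employee 3 (Chris): dept_id=1 -> matches Support
  - employee 4 (Ivan): dept_id=4 -> matches Legal
  - employee 5 (Mia): dept_id=5 -> matches Design
  - employee 6 (Carol): dept_id=3 -> matches Security
  - employee 7 (Aaron): dept_id=NULL, no match -> dropped
So 2 of 7 rows are dropped.

SQL:
SELECT a.name, b.name AS department
FROM employees a
INNER JOIN departments b ON a.dept_id = b.id

Result:
name  | department
------+-----------
Pete  | HR        
Chris | Support   
Ivan  | Legal     
Mia   | Design    
Carol | Security  


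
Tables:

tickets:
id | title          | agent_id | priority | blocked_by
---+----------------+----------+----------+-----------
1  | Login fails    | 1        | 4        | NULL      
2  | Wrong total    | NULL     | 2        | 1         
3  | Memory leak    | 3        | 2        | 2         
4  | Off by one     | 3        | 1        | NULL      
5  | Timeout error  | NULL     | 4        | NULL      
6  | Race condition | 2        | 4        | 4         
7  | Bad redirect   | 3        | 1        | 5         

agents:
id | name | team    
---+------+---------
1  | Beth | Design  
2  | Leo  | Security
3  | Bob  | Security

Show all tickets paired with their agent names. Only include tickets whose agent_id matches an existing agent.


INNER JOIN keeps only tickets rows whose agent_id matches an id in agents. Walk through each ticket:
  - ticket 1 (Login fails): agent_id=1 -> matches Beth
  - ticket 2 (Wrong total): agent_id=NULL, no match -> dropped
  - ticket 3 (Memory leak): agent_id=3 -> matches Bob
  - ticket 4 (Off by one): agent_id=3 -> matches Bob
  - ticket 5 (Timeout error): agent_id=NULL, no match -> dropped
  - ticket 6 (Race condition): agent_id=2 -> matches Leo
  - ticket 7 (Bad redirect): agent_id=3 -> matches Bob
So 2 of 7 rows are dropped.

SQL:
SELECT a.title, b.name AS agent
FROM tickets a
INNER JOIN agents b ON a.agent_id = b.id

Result:
title          | agent
---------------+------
Login fails    | Beth 
Memory leak    | Bob  
Off by one     | Bob  
Race condition | Leo  
Bad redirect   | Bob  


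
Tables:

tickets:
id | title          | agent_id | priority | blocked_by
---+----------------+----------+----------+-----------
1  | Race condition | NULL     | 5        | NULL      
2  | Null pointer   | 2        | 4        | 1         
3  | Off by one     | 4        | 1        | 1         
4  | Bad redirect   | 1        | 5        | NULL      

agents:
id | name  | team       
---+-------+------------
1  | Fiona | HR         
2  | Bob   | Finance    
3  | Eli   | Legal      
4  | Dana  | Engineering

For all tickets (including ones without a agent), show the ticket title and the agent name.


LEFT JOIN keeps every row from tickets (the left table); where agent_id has no match in agents, the agent columns become NULL. Walk through each ticket:
  - ticket 1 (Race condition): agent_id=NULL, no match -> kept with NULL
  - ticket 2 (Null pointer): agent_id=2 -> matches Bob
  - ticket 3 (Off by one): agent_id=4 -> matches Dana
  - ticket 4 (Bad redirect): agent_id=1 -> matches Fiona
All 4 rows appear; 1 has NULL agent.

SQL:
SELECT a.title, b.name AS agent
FROM tickets a
LEFT JOIN agents b ON a.agent_id = b.id

Result:
title          | agent
---------------+------
Race condition | NULL 
Null pointer   | Bob  
Off by one     | Dana 
Bad redirect   | Fiona


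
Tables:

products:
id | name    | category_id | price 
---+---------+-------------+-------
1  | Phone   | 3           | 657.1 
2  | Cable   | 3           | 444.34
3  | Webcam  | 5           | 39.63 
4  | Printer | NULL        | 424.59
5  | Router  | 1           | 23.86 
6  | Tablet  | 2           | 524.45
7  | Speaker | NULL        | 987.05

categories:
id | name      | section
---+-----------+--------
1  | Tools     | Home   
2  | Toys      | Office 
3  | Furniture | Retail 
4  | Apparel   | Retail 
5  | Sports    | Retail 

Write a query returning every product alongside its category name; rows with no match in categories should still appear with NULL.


LEFT JOIN keeps every row from products (the left table); where category_id has no match in categories, the category columns become NULL. Walk through each product:
  - product 1 (Phone): category_id=3 -> matches Furniture
  - product 2 (Cable): category_id=3 -> matches Furniture
  - product 3 (Webcam): category_id=5 -> matches Sports
  - product 4 (Printer): category_id=NULL, no match -> kept with NULL
  - product 5 (Router): category_id=1 -> matches Tools
  - product 6 (Tablet): category_id=2 -> matches Toys
  - product 7 (Speaker): category_id=NULL, no match -> kept with NULL
All 7 rows appear; 2 have NULL category.

SQL:
SELECT a.name, b.name AS category
FROM products a
LEFT JOIN categories b ON a.category_id = b.id

Result:
name    | category 
--------+----------
Phone   | Furniture
Cable   | Furniture
Webcam  | Sports   
Printer | NULL     
Router  | Tools    
Tablet  | Toys     
Speaker | NULL     


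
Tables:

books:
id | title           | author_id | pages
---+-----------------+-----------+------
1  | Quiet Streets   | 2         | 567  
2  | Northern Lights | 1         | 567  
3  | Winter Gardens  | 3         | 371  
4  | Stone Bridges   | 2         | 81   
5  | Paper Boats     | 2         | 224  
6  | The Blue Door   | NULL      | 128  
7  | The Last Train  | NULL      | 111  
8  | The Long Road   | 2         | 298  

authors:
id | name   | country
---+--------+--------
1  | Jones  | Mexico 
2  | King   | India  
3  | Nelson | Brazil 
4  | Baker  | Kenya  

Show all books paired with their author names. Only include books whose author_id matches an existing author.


INNER JOIN keeps only books rows whose author_id matches an id in authors. Walk through each book:
  - book 1 (Quiet Streets): author_id=2 -> matches King
  - book 2 (Northern Lights): author_id=1 -> matches Jones
  - book 3 (Winter Gardens): author_id=3 -> matches Nelson
  - book 4 (Stone Bridges): author_id=2 -> matches King
  - book 5 (Paper Boats): author_id=2 -> matches King
  - book 6 (The Blue Door): author_id=NULL, no match -> dropped
  - book 7 (The Last Train): author_id=NULL, no match -> dropped
  - book 8 (The Long Road): author_id=2 -> matches King
So 2 of 8 rows are dropped.

SQL:
SELECT a.title, b.name AS author
FROM books a
INNER JOIN authors b ON a.author_id = b.id

Result:
title           | author
----------------+-------
Quiet Streets   | King  
Northern Lights | Jones 
Winter Gardens  | Nelson
Stone Bridges   | King  
Paper Boats     | King  
The Long Road   | King  


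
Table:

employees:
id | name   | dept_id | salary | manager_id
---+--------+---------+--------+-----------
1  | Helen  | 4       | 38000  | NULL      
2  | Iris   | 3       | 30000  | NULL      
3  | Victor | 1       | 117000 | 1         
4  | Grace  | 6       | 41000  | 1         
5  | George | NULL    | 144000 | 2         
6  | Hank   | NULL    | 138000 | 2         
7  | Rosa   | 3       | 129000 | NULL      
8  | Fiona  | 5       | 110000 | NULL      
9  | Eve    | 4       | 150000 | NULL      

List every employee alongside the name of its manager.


This is a self-join: employees is joined to a second copy of itself, matching each row's manager_id to another row's id. Use LEFT JOIN so rows with manager_id=NULL are kept.
  - employee 1 (Helen): manager_id=NULL -> NULL
  - employee 2 (Iris): manager_id=NULL -> NULL
  - employee 3 (Victor): manager_id=1 -> Helen
  - employee 4 (Grace): manager_id=1 -> Helen
  - employee 5 (George): manager_id=2 -> Iris
  - employee 6 (Hank): manager_id=2 -> Iris
  - employee 7 (Rosa): manager_id=NULL -> NULL
  - employee 8 (Fiona): manager_id=NULL -> NULL
  - employee 9 (Eve): manager_id=NULL -> NULL

SQL:
SELECT a.name AS item, b.name AS manager
FROM employees a
LEFT JOIN employees b ON a.manager_id = b.id

Result:
item   | manager
-------+--------
Helen  | NULL   
Iris   | NULL   
Victor | Helen  
Grace  | Helen  
George | Iris   
Hank   | Iris   
Rosa   | NULL   
Fiona  | NULL   
Eve    | NULL   


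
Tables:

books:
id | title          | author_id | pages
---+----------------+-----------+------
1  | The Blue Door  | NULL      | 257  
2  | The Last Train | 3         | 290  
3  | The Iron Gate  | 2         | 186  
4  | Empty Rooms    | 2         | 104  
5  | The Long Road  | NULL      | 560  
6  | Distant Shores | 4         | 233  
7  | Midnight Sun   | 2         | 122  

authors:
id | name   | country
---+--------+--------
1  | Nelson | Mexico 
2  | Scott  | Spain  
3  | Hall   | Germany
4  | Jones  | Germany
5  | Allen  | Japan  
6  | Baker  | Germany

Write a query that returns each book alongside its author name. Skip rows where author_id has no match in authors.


INNER JOIN keeps only books rows whose author_id matches an id in authors. Walk through each book:
  - book 1 (The Blue Door): author_id=NULL, no match -> dropped
  - book 2 (The Last Train): author_id=3 -> matches Hall
  - book 3 (The Iron Gate): author_id=2 -> matches Scott
  - book 4 (Empty Rooms): author_id=2 -> matches Scott
  - book 5 (The Long Road): author_id=NULL, no match -> dropped
  - book 6 (Distant Shores): author_id=4 -> matches Jones
  - book 7 (Midnight Sun): author_id=2 -> matches Scott
So 2 of 7 rows are dropped.

SQL:
SELECT a.title, b.name AS author
FROM books a
INNER JOIN authors b ON a.author_id = b.id

Result:
title          | author
---------------+-------
The Last Train | Hall  
The Iron Gate  | Scott 
Empty Rooms    | Scott 
Distant Shores | Jones 
Midnight Sun   | Scott 


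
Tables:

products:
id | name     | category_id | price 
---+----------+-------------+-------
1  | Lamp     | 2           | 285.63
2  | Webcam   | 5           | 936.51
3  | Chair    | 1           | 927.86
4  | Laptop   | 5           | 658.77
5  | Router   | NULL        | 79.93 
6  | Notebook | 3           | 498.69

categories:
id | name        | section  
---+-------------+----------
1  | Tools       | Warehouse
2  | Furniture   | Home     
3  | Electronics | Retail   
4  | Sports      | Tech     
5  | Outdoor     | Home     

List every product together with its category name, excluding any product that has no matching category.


INNER JOIN keeps only products rows whose category_id matches an id in categories. Walk through each product:
  - product 1 (Lamp): category_id=2 -> matches Furniture
  - product 2 (Webcam): category_id=5 -> matches Outdoor
  - product 3 (Chair): category_id=1 -> matches Tools
  - product 4 (Laptop): category_id=5 -> matches Outdoor
  - product 5 (Router): category_id=NULL, no match -> dropped
  - product 6 (Notebook): category_id=3 -> matches Electronics
So 1 of 6 rows is dropped.

SQL:
SELECT a.name, b.name AS category
FROM products a
INNER JOIN categories b ON a.category_id = b.id

Result:
name     | category   
---------+------------
Lamp     | Furniture  
Webcam   | Outdoor    
Chair    | Tools      
Laptop   | Outdoor    
Notebook | Electronics


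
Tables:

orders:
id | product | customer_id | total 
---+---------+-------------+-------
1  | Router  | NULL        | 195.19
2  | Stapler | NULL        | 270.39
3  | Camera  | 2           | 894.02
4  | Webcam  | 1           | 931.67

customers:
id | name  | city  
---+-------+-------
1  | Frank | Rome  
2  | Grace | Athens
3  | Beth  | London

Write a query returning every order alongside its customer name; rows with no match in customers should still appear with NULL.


LEFT JOIN keeps every row from orders (the left table); where customer_id has no match in customers, the customer columns become NULL. Walk through each order:
  - order 1 (Router): customer_id=NULL, no match -> kept with NULL
  - order 2 (Stapler): customer_id=NULL, no match -> kept with NULL
  - order 3 (Camera): customer_id=2 -> matches Grace
  - order 4 (Webcam): customer_id=1 -> matches Frank
All 4 rows appear; 2 have NULL customer.

SQL:
SELECT a.product, b.name AS customer
FROM orders a
LEFT JOIN customers b ON a.customer_id = b.id

Result:
product | customer
--------+---------
Router  | NULL    
Stapler | NULL    
Camera  | Grace   
Webcam  | Frank   


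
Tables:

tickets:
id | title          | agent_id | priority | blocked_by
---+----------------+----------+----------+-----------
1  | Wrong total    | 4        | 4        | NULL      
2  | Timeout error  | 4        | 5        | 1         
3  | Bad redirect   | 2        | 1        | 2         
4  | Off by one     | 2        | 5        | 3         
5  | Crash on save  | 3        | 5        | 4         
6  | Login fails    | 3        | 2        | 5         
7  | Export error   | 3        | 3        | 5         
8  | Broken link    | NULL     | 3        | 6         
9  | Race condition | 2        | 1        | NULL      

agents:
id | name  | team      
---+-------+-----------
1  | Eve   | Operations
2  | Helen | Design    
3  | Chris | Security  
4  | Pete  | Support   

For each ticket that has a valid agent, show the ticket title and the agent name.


INNER JOIN keeps only tickets rows whose agent_id matches an id in agents. Walk through each ticket:
  - ticket 1 (Wrong total): agent_id=4 -> matches Pete
  - ticket 2 (Timeout error): agent_id=4 -> matches Pete
  - ticket 3 (Bad redirect): agent_id=2 -> matches Helen
  - ticket 4 (Off by one): agent_id=2 -> matches Helen
  - ticket 5 (Crash on save): agent_id=3 -> matches Chris
  - ticket 6 (Login fails): agent_id=3 -> matches Chris
  - ticket 7 (Export error): agent_id=3 -> matches Chris
  - ticket 8 (Broken link): agent_id=NULL, no match -> dropped
  - ticket 9 (Race condition): agent_id=2 -> matches Helen
So 1 of 9 rows is dropped.

SQL:
SELECT a.title, b.name AS agent
FROM tickets a
INNER JOIN agents b ON a.agent_id = b.id

Result:
title          | agent
---------------+------
Wrong total    | Pete 
Timeout error  | Pete 
Bad redirect   | Helen
Off by one     | Helen
Crash on save  | Chris
Login fails    | Chris
Export error   | Chris
Race condition | Helen


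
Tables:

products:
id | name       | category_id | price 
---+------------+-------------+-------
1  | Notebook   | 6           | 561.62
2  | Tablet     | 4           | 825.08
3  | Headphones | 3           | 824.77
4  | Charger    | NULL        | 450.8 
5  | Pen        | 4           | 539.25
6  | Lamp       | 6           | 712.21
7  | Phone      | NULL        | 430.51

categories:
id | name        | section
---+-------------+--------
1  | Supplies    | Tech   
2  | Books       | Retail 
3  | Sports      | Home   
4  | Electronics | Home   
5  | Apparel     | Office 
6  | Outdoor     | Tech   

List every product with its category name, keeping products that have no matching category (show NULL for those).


LEFT JOIN keeps every row from products (the left table); where category_id has no match in categories, the category columns become NULL. Walk through each product:
  - product 1 (Notebook): category_id=6 -> matches Outdoor
  - product 2 (Tablet): category_id=4 -> matches Electronics
  - product 3 (Headphones): category_id=3 -> matches Sports
  - product 4 (Charger): category_id=NULL, no match -> kept with NULL
  - product 5 (Pen): category_id=4 -> matches Electronics
  - product 6 (Lamp): category_id=6 -> matches Outdoor
  - product 7 (Phone): category_id=NULL, no match -> kept with NULL
All 7 rows appear; 2 have NULL category.

SQL:
SELECT a.name, b.name AS category
FROM products a
LEFT JOIN categories b ON a.category_id = b.id

Result:
name       | category   
-----------+------------
Notebook   | Outdoor    
Tablet     | Electronics
Headphones | Sports     
Charger    | NULL       
Pen        | Electronics
Lamp       | Outdoor    
Phone      | NULL       


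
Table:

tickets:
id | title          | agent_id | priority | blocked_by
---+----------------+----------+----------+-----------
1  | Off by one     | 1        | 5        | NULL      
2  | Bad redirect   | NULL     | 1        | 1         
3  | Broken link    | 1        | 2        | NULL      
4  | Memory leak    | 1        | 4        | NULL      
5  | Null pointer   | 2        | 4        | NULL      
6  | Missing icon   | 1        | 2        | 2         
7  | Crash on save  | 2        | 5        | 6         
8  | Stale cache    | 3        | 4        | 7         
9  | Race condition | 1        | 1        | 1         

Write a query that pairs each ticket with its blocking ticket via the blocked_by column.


This is a self-join: tickets is joined to a second copy of itself, matching each row's blocked_by to another row's id. Use LEFT JOIN so rows with blocked_by=NULL are kept.
  - ticket 1 (Off by one): blocked_by=NULL -> NULL
  - ticket 2 (Bad redirect): blocked_by=1 -> Off by one
  - ticket 3 (Broken link): blocked_by=NULL -> NULL
  - ticket 4 (Memory leak): blocked_by=NULL -> NULL
  - ticket 5 (Null pointer): blocked_by=NULL -> NULL
  - ticket 6 (Missing icon): blocked_by=2 -> Bad redirect
  - ticket 7 (Crash on save): blocked_by=6 -> Missing icon
  - ticket 8 (Stale cache): blocked_by=7 -> Crash on save
  - ticket 9 (Race condition): blocked_by=1 -> Off by one

SQL:
SELECT a.title AS item, b.title AS blocked_by
FROM tickets a
LEFT JOIN tickets b ON a.blocked_by = b.id

Result:
item           | blocked_by   
---------------+--------------
Off by one     | NULL         
Bad redirect   | Off by one   
Broken link    | NULL         
Memory leak    | NULL         
Null pointer   | NULL         
Missing icon   | Bad redirect 
Crash on save  | Missing icon 
Stale cache    | Crash on save
Race condition | Off by one   


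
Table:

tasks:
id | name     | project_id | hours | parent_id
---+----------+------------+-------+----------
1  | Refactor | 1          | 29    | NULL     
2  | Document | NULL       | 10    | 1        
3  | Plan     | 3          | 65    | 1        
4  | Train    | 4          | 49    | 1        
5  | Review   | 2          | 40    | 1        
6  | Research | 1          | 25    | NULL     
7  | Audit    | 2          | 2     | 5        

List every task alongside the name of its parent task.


This is a self-join: tasks is joined to a second copy of itself, matching each row's parent_id to another row's id. Use LEFT JOIN so rows with parent_id=NULL are kept.
  - task 1 (Refactor): parent_id=NULL -> NULL
  - task 2 (Document): parent_id=1 -> Refactor
  - task 3 (Plan): parent_id=1 -> Refactor
  - task 4 (Train): parent_id=1 -> Refactor
  - task 5 (Review): parent_id=1 -> Refactor
  - task 6 (Research): parent_id=NULL -> NULL
  - task 7 (Audit): parent_id=5 -> Review

SQL:
SELECT a.name AS item, b.name AS parent
FROM tasks a
LEFT JOIN tasks b ON a.parent_id = b.id

Result:
item     | parent  
---------+---------
Refactor | NULL    
Document | Refactor
Plan     | Refactor
Train    | Refactor
Review   | Refactor
Research | NULL    
Audit    | Review  


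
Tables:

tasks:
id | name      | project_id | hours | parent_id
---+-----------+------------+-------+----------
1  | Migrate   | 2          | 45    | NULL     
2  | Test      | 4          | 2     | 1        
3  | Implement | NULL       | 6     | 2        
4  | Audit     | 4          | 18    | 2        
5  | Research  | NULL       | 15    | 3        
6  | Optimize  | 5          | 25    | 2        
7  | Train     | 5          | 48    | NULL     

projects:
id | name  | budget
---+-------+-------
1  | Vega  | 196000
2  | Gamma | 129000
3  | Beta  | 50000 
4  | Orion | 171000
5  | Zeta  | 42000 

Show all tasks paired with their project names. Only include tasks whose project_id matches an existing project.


INNER JOIN keeps only tasks rows whose project_id matches an id in projects. Walk through each task:
  - task 1 (Migrate): project_id=2 -> matches Gamma
  - task 2 (Test): project_id=4 -> matches Orion
  - task 3 (Implement): project_id=NULL, no match -> dropped
  - task 4 (Audit): project_id=4 -> matches Orion
  - task 5 (Research): project_id=NULL, no match -> dropped
  - task 6 (Optimize): project_id=5 -> matches Zeta
  - task 7 (Train): project_id=5 -> matches Zeta
So 2 of 7 rows are dropped.

SQL:
SELECT a.name, b.name AS project
FROM tasks a
INNER JOIN projects b ON a.project_id = b.id

Result:
name     | project
---------+--------
Migrate  | Gamma  
Test     | Orion  
Audit    | Orion  
Optimize | Zeta   
Train    | Zeta   


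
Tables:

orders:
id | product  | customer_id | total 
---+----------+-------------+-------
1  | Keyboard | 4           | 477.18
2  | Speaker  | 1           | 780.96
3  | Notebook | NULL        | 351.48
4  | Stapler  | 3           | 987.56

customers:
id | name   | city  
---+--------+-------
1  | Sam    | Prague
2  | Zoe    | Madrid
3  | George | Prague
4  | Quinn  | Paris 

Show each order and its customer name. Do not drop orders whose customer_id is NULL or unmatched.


LEFT JOIN keeps every row from orders (the left table); where customer_id has no match in customers, the customer columns become NULL. Walk through each order:
  - order 1 (Keyboard): customer_id=4 -> matches Quinn
  - order 2 (Speaker): customer_id=1 -> matches Sam
  - order 3 (Notebook): customer_id=NULL, no match -> kept with NULL
  - order 4 (Stapler): customer_id=3 -> matches George
All 4 rows appear; 1 has NULL customer.

SQL:
SELECT a.product, b.name AS customer
FROM orders a
LEFT JOIN customers b ON a.customer_id = b.id

Result:
product  | customer
---------+---------
Keyboard | Quinn   
Speaker  | Sam     
Notebook | NULL    
Stapler  | George  


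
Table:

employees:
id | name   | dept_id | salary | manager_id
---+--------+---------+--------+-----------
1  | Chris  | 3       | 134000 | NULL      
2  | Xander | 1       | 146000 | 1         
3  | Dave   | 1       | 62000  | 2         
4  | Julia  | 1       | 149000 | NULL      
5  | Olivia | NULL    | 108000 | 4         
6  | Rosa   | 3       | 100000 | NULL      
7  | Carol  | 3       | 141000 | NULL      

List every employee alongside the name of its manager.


This is a self-join: employees is joined to a second copy of itself, matching each row's manager_id to another row's id. Use LEFT JOIN so rows with manager_id=NULL are kept.
  - employee 1 (Chris): manager_id=NULL -> NULL
  - employee 2 (Xander): manager_id=1 -> Chris
  - employee 3 (Dave): manager_id=2 -> Xander
  - employee 4 (Julia): manager_id=NULL -> NULL
  - employee 5 (Olivia): manager_id=4 -> Julia
  - employee 6 (Rosa): manager_id=NULL -> NULL
  - employee 7 (Carol): manager_id=NULL -> NULL

SQL:
SELECT a.name AS item, b.name AS manager
FROM employees a
LEFT JOIN employees b ON a.manager_id = b.id

Result:
item   | manager
-------+--------
Chris  | NULL   
Xander | Chris  
Dave   | Xander 
Julia  | NULL   
Olivia | Julia  
Rosa   | NULL   
Carol  | NULL   


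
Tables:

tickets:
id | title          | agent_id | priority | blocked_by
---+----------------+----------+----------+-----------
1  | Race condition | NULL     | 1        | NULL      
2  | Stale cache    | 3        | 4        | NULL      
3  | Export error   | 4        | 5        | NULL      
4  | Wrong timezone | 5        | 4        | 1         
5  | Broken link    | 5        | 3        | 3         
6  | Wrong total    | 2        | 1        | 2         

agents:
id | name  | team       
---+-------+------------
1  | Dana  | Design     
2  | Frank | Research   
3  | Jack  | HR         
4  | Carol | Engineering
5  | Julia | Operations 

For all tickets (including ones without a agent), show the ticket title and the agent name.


LEFT JOIN keeps every row from tickets (the left table); where agent_id has no match in agents, the agent columns become NULL. Walk through each ticket:
  - ticket 1 (Race condition): agent_id=NULL, no match -> kept with NULL
  - ticket 2 (Stale cache): agent_id=3 -> matches Jack
  - ticket 3 (Export error): agent_id=4 -> matches Carol
  - ticket 4 (Wrong timezone): agent_id=5 -> matches Julia
  - ticket 5 (Broken link): agent_id=5 -> matches Julia
  - ticket 6 (Wrong total): agent_id=2 -> matches Frank
All 6 rows appear; 1 has NULL agent.

SQL:
SELECT a.title, b.name AS agent
FROM tickets a
LEFT JOIN agents b ON a.agent_id = b.id

Result:
title          | agent
---------------+------
Race condition | NULL 
Stale cache    | Jack 
Export error   | Carol
Wrong timezone | Julia
Broken link    | Julia
Wrong total    | Frank


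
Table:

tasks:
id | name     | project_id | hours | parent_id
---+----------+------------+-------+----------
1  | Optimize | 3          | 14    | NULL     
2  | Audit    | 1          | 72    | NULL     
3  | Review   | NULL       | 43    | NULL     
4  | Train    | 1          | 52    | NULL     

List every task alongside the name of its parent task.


This is a self-join: tasks is joined to a second copy of itself, matching each row's parent_id to another row's id. Use LEFT JOIN so rows with parent_id=NULL are kept.
  - task 1 (Optimize): parent_id=NULL -> NULL
  - task 2 (Audit): parent_id=NULL -> NULL
  - task 3 (Review): parent_id=NULL -> NULL
  - task 4 (Train): parent_id=NULL -> NULL

SQL:
SELECT a.name AS item, b.name AS parent
FROM tasks a
LEFT JOIN tasks b ON a.parent_id = b.id

Result:
item     | parent
---------+-------
Optimize | NULL  
Audit    | NULL  
Review   | NULL  
Train    | NULL  


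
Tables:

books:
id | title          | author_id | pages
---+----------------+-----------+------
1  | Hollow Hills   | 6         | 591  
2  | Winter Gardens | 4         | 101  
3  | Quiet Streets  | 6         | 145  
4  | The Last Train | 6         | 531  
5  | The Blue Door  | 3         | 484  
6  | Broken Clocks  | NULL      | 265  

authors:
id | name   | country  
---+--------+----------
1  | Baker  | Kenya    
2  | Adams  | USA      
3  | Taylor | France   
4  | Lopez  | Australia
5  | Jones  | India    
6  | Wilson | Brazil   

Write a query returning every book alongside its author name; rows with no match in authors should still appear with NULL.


LEFT JOIN keeps every row from books (the left table); where author_id has no match in authors, the author columns become NULL. Walk through each book:
  - book 1 (Hollow Hills): author_id=6 -> matches Wilson
  - book 2 (Winter Gardens): author_id=4 -> matches Lopez
  - book 3 (Quiet Streets): author_id=6 -> matches Wilson
  - book 4 (The Last Train): author_id=6 -> matches Wilson
  - book 5 (The Blue Door): author_id=3 -> matches Taylor
  - book 6 (Broken Clocks): author_id=NULL, no match -> kept with NULL
All 6 rows appear; 1 has NULL author.

SQL:
SELECT a.title, b.name AS author
FROM books a
LEFT JOIN authors b ON a.author_id = b.id

Result:
title          | author
---------------+-------
Hollow Hills   | Wilson
Winter Gardens | Lopez 
Quiet Streets  | Wilson
The Last Train | Wilson
The Blue Door  | Taylor
Broken Clocks  | NULL  


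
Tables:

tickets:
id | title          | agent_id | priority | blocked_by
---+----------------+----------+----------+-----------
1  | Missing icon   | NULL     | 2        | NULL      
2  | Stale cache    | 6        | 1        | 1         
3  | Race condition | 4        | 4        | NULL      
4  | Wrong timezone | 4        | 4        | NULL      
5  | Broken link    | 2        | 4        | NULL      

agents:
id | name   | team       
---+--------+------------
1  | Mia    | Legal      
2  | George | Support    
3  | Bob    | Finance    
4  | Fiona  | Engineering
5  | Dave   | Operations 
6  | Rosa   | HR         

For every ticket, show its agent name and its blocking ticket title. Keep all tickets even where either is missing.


Two LEFT JOINs from the same base table tickets: one to agents via agent_id, one to tickets itself via blocked_by. Both are LEFT so every ticket is preserved.
Match against agents:
  - ticket 1 (Missing icon): agent_id=NULL, no match -> kept with NULL
  - ticket 2 (Stale cache): agent_id=6 -> matches Rosa
  - ticket 3 (Race condition): agent_id=4 -> matches Fiona
  - ticket 4 (Wrong timezone): agent_id=4 -> matches Fiona
  - ticket 5 (Broken link): agent_id=2 -> matches George
Match against tickets (self):
  - ticket 1 (Missing icon): blocked_by=NULL -> NULL
  - ticket 2 (Stale cache): blocked_by=1 -> Missing icon
  - ticket 3 (Race condition): blocked_by=NULL -> NULL
  - ticket 4 (Wrong timezone): blocked_by=NULL -> NULL
  - ticket 5 (Broken link): blocked_by=NULL -> NULL

SQL:
SELECT a.title, b.name AS agent, c.title AS blocked_by
FROM tickets a
LEFT JOIN agents b ON a.agent_id = b.id
LEFT JOIN tickets c ON a.blocked_by = c.id

Result:
title          | agent  | blocked_by  
---------------+--------+-------------
Missing icon   | NULL   | NULL        
Stale cache    | Rosa   | Missing icon
Race condition | Fiona  | NULL        
Wrong timezone | Fiona  | NULL        
Broken link    | George | NULL        


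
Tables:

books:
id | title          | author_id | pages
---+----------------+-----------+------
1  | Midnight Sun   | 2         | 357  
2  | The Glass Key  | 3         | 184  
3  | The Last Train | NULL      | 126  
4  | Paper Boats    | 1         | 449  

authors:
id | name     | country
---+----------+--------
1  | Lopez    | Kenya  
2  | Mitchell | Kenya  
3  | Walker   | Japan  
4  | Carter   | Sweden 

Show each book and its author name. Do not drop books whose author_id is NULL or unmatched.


LEFT JOIN keeps every row from books (the left table); where author_id has no match in authors, the author columns become NULL. Walk through each book:
  - book 1 (Midnight Sun): author_id=2 -> matches Mitchell
  - book 2 (The Glass Key): author_id=3 -> matches Walker
  - book 3 (The Last Train): author_id=NULL, no match -> kept with NULL
  - book 4 (Paper Boats): author_id=1 -> matches Lopez
All 4 rows appear; 1 has NULL author.

SQL:
SELECT a.title, b.name AS author
FROM books a
LEFT JOIN authors b ON a.author_id = b.id

Result:
title          | author  
---------------+---------
Midnight Sun   | Mitchell
The Glass Key  | Walker  
The Last Train | NULL    
Paper Boats    | Lopez   
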